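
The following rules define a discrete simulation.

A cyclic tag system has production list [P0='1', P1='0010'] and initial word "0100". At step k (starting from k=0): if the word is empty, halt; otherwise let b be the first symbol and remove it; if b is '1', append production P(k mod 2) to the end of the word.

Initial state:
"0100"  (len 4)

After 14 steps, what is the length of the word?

1

t=0: "0100"  (len 4)
t=1: "100"  (len 3)
t=2: "000010"  (len 6)
t=3: "00010"  (len 5)
t=4: "0010"  (len 4)
t=5: "010"  (len 3)
t=6: "10"  (len 2)
t=7: "01"  (len 2)
t=8: "1"  (len 1)
t=9: "1"  (len 1)
t=10: "0010"  (len 4)
t=11: "010"  (len 3)
t=12: "10"  (len 2)
t=13: "01"  (len 2)
t=14: "1"  (len 1)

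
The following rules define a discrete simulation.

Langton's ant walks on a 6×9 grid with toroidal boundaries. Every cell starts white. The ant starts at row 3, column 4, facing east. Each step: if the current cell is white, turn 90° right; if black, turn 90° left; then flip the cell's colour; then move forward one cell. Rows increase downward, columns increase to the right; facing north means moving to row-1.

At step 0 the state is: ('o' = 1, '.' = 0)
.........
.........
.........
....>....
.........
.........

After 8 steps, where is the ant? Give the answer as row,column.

k=0  .........
.........
.........
....>....
.........
.........
k=1  .........
.........
.........
....o....
....v....
.........
k=2  .........
.........
.........
....o....
...<o....
.........
k=3  .........
.........
.........
...^o....
...oo....
.........
k=4  .........
.........
.........
...o>....
...oo....
.........
k=5  .........
.........
....^....
...o.....
...oo....
.........
k=6  .........
.........
....o>...
...o.....
...oo....
.........
k=7  .........
.........
....oo...
...o.v...
...oo....
.........
k=8  .........
.........
....oo...
...o<o...
...oo....
.........

3,4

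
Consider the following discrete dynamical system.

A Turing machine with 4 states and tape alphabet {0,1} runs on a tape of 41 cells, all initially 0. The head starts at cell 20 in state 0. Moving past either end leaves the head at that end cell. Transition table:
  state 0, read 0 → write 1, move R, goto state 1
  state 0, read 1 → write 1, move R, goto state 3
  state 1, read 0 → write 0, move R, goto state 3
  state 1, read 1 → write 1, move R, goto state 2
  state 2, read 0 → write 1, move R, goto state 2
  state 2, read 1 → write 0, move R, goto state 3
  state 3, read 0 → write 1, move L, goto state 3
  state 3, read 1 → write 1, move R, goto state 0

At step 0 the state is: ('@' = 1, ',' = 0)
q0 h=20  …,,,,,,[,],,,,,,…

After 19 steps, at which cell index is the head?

27

[0] q0 h=20  …,,,,,,[,],,,,,,…
[1] q1 h=21  …,,,,,@[,],,,,,,…
[2] q3 h=22  …,,,,@,[,],,,,,,…
[3] q3 h=21  …,,,,,@[,]@,,,,,…
[4] q3 h=20  …,,,,,,[@]@@,,,,…
[5] q0 h=21  …,,,,,@[@]@,,,,,…
[6] q3 h=22  …,,,,@@[@],,,,,,…
[7] q0 h=23  …,,,@@@[,],,,,,,…
[8] q1 h=24  …,,@@@@[,],,,,,,…
[9] q3 h=25  …,@@@@,[,],,,,,,…
[10] q3 h=24  …,,@@@@[,]@,,,,,…
[11] q3 h=23  …,,,@@@[@]@@,,,,…
[12] q0 h=24  …,,@@@@[@]@,,,,,…
[13] q3 h=25  …,@@@@@[@],,,,,,…
[14] q0 h=26  …@@@@@@[,],,,,,,…
[15] q1 h=27  …@@@@@@[,],,,,,,…
[16] q3 h=28  …@@@@@,[,],,,,,,…
[17] q3 h=27  …@@@@@@[,]@,,,,,…
[18] q3 h=26  …@@@@@@[@]@@,,,,…
[19] q0 h=27  …@@@@@@[@]@,,,,,…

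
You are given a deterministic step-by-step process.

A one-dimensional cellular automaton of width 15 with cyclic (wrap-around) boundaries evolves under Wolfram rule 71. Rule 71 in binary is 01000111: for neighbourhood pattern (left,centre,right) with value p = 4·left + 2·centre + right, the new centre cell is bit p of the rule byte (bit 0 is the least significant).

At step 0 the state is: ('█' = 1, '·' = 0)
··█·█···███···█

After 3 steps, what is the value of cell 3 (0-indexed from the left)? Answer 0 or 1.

0

k=0  ··█·█···███···█
k=1  ·██·█·██··█·███
k=2  ··█·█··█·██···█
k=3  ·██·█·██··█·███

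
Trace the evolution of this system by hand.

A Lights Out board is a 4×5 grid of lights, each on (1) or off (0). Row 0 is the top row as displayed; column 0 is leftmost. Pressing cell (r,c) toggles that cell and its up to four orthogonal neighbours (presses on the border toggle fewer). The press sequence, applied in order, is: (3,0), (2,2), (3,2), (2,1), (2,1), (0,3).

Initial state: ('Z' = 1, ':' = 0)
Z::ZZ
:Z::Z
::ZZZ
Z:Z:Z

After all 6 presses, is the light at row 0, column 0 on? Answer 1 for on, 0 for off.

1

k=0  Z::ZZ
:Z::Z
::ZZZ
Z:Z:Z
k=1  Z::ZZ
:Z::Z
Z:ZZZ
:ZZ:Z
k=2  Z::ZZ
:ZZ:Z
ZZ::Z
:Z::Z
k=3  Z::ZZ
:ZZ:Z
ZZZ:Z
::ZZZ
k=4  Z::ZZ
::Z:Z
::::Z
:ZZZZ
k=5  Z::ZZ
:ZZ:Z
ZZZ:Z
::ZZZ
k=6  Z:Z::
:ZZZZ
ZZZ:Z
::ZZZ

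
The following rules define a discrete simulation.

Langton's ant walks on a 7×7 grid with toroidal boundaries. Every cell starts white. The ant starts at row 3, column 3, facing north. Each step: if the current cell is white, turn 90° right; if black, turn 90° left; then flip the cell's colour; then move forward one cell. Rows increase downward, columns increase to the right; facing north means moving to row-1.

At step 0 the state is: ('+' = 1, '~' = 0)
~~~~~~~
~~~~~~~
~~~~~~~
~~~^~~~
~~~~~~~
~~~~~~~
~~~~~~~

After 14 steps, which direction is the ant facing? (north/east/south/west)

south

t=0: ~~~~~~~
~~~~~~~
~~~~~~~
~~~^~~~
~~~~~~~
~~~~~~~
~~~~~~~
t=1: ~~~~~~~
~~~~~~~
~~~~~~~
~~~+>~~
~~~~~~~
~~~~~~~
~~~~~~~
t=2: ~~~~~~~
~~~~~~~
~~~~~~~
~~~++~~
~~~~v~~
~~~~~~~
~~~~~~~
t=3: ~~~~~~~
~~~~~~~
~~~~~~~
~~~++~~
~~~<+~~
~~~~~~~
~~~~~~~
t=4: ~~~~~~~
~~~~~~~
~~~~~~~
~~~^+~~
~~~++~~
~~~~~~~
~~~~~~~
t=5: ~~~~~~~
~~~~~~~
~~~~~~~
~~<~+~~
~~~++~~
~~~~~~~
~~~~~~~
t=6: ~~~~~~~
~~~~~~~
~~^~~~~
~~+~+~~
~~~++~~
~~~~~~~
~~~~~~~
t=7: ~~~~~~~
~~~~~~~
~~+>~~~
~~+~+~~
~~~++~~
~~~~~~~
~~~~~~~
t=8: ~~~~~~~
~~~~~~~
~~++~~~
~~+v+~~
~~~++~~
~~~~~~~
~~~~~~~
t=9: ~~~~~~~
~~~~~~~
~~++~~~
~~<++~~
~~~++~~
~~~~~~~
~~~~~~~
t=10: ~~~~~~~
~~~~~~~
~~++~~~
~~~++~~
~~v++~~
~~~~~~~
~~~~~~~
t=11: ~~~~~~~
~~~~~~~
~~++~~~
~~~++~~
~<+++~~
~~~~~~~
~~~~~~~
t=12: ~~~~~~~
~~~~~~~
~~++~~~
~^~++~~
~++++~~
~~~~~~~
~~~~~~~
t=13: ~~~~~~~
~~~~~~~
~~++~~~
~+>++~~
~++++~~
~~~~~~~
~~~~~~~
t=14: ~~~~~~~
~~~~~~~
~~++~~~
~++++~~
~+v++~~
~~~~~~~
~~~~~~~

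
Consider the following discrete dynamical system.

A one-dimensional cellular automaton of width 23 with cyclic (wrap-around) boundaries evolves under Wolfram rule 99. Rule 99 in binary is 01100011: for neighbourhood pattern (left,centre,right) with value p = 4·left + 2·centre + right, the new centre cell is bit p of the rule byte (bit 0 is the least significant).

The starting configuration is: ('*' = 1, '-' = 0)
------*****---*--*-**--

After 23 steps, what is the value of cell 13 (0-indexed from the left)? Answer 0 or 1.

1

gen 0: ------*****---*--*-**--
gen 1: ******----*-**--*-*-*-*
gen 2: -----*-***-*-*-*-*-*-*-
gen 3: *****-*--**-*-*-*-*-*--
gen 4: ----**--*-**-*-*-*-*--*
gen 5: -***-*-*-*-**-*-*-*--*-
gen 6: *--**-*-*-*-**-*-*--*--
gen 7: --*-**-*-*-*-**-*--*--*
gen 8: -*-*-**-*-*-*-**--*--*-
gen 9: *-*-*-**-*-*-*-*-*--*--
gen 10: -*-*-*-**-*-*-*-*--*--*
gen 11: *-*-*-*-**-*-*-*--*--*-
gen 12: -*-*-*-*-**-*-*--*--*-*
gen 13: *-*-*-*-*-**-*--*--*-*-
gen 14: -*-*-*-*-*-**--*--*-*-*
gen 15: *-*-*-*-*-*-*-*--*-*-*-
gen 16: -*-*-*-*-*-*-*--*-*-*-*
gen 17: *-*-*-*-*-*-*--*-*-*-*-
gen 18: -*-*-*-*-*-*--*-*-*-*-*
gen 19: *-*-*-*-*-*--*-*-*-*-*-
gen 20: -*-*-*-*-*--*-*-*-*-*-*
gen 21: *-*-*-*-*--*-*-*-*-*-*-
gen 22: -*-*-*-*--*-*-*-*-*-*-*
gen 23: *-*-*-*--*-*-*-*-*-*-*-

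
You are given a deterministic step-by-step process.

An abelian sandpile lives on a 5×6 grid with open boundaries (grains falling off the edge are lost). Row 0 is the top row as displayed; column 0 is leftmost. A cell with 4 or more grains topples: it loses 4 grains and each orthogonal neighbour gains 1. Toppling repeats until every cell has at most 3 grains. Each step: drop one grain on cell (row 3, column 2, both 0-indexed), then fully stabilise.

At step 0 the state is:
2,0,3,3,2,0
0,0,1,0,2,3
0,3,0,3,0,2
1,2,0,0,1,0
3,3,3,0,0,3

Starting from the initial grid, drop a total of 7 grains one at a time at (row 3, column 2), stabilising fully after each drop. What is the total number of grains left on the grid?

gen 0: 2,0,3,3,2,0
0,0,1,0,2,3
0,3,0,3,0,2
1,2,0,0,1,0
3,3,3,0,0,3
gen 1: 2,0,3,3,2,0
0,0,1,0,2,3
0,3,0,3,0,2
1,2,1,0,1,0
3,3,3,0,0,3
gen 2: 2,0,3,3,2,0
0,0,1,0,2,3
0,3,0,3,0,2
1,2,2,0,1,0
3,3,3,0,0,3
gen 3: 2,0,3,3,2,0
0,0,1,0,2,3
0,3,0,3,0,2
1,2,3,0,1,0
3,3,3,0,0,3
gen 4: 2,0,3,3,2,0
0,1,1,0,2,3
1,0,2,3,0,2
3,1,2,1,1,0
0,2,1,1,0,3
gen 5: 2,0,3,3,2,0
0,1,1,0,2,3
1,0,2,3,0,2
3,1,3,1,1,0
0,2,1,1,0,3
gen 6: 2,0,3,3,2,0
0,1,1,0,2,3
1,0,3,3,0,2
3,2,0,2,1,0
0,2,2,1,0,3
gen 7: 2,0,3,3,2,0
0,1,1,0,2,3
1,0,3,3,0,2
3,2,1,2,1,0
0,2,2,1,0,3

43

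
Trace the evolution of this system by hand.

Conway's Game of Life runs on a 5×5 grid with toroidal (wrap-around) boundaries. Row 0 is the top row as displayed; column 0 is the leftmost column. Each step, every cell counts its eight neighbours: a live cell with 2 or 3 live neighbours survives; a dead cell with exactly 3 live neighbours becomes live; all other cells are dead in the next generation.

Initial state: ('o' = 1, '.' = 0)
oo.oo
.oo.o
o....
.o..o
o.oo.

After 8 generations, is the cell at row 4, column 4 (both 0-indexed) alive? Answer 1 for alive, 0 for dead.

k=0  oo.oo
.oo.o
o....
.o..o
o.oo.
k=1  .....
..o..
..ooo
.oooo
.....
k=2  .....
..o..
o...o
oo..o
..oo.
k=3  ..oo.
.....
...oo
.oo..
ooooo
k=4  o....
..o.o
..oo.
.....
o...o
k=5  oo.o.
.oo.o
..oo.
...oo
o...o
k=6  ...o.
....o
oo...
o.o..
.oo..
k=7  ..oo.
o...o
oo..o
o.o..
.ooo.
k=8  o....
..o..
...o.
.....
....o

1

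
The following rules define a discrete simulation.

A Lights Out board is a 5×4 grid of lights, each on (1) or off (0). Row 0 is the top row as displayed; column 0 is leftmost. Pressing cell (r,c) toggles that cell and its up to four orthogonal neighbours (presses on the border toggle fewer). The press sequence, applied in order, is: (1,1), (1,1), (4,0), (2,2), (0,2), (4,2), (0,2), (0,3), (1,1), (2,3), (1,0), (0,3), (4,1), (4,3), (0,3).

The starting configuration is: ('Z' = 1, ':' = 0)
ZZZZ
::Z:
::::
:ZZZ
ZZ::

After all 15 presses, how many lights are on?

0) ZZZZ
::Z:
::::
:ZZZ
ZZ::
1) Z:ZZ
ZZ::
:Z::
:ZZZ
ZZ::
2) ZZZZ
::Z:
::::
:ZZZ
ZZ::
3) ZZZZ
::Z:
::::
ZZZZ
::::
4) ZZZZ
::::
:ZZZ
ZZ:Z
::::
5) Z:::
::Z:
:ZZZ
ZZ:Z
::::
6) Z:::
::Z:
:ZZZ
ZZZZ
:ZZZ
7) ZZZZ
::::
:ZZZ
ZZZZ
:ZZZ
8) ZZ::
:::Z
:ZZZ
ZZZZ
:ZZZ
9) Z:::
ZZZZ
::ZZ
ZZZZ
:ZZZ
10) Z:::
ZZZ:
::::
ZZZ:
:ZZZ
11) ::::
::Z:
Z:::
ZZZ:
:ZZZ
12) ::ZZ
::ZZ
Z:::
ZZZ:
:ZZZ
13) ::ZZ
::ZZ
Z:::
Z:Z:
Z::Z
14) ::ZZ
::ZZ
Z:::
Z:ZZ
Z:Z:
15) ::::
::Z:
Z:::
Z:ZZ
Z:Z:

7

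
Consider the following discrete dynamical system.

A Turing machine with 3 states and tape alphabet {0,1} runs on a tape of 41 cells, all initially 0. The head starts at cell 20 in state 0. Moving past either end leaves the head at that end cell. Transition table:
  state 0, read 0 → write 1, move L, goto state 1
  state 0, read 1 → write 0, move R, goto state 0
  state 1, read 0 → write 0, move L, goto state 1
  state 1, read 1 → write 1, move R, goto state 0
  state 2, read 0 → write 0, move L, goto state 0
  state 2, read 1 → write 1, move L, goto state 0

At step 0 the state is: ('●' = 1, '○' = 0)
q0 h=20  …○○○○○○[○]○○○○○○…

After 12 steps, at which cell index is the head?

[0] q0 h=20  …○○○○○○[○]○○○○○○…
[1] q1 h=19  …○○○○○○[○]●○○○○○…
[2] q1 h=18  …○○○○○○[○]○●○○○○…
[3] q1 h=17  …○○○○○○[○]○○●○○○…
[4] q1 h=16  …○○○○○○[○]○○○●○○…
[5] q1 h=15  …○○○○○○[○]○○○○●○…
[6] q1 h=14  …○○○○○○[○]○○○○○●…
[7] q1 h=13  …○○○○○○[○]○○○○○○…
[8] q1 h=12  …○○○○○○[○]○○○○○○…
[9] q1 h=11  …○○○○○○[○]○○○○○○…
[10] q1 h=10  …○○○○○○[○]○○○○○○…
[11] q1 h= 9  …○○○○○○[○]○○○○○○…
[12] q1 h= 8  …○○○○○○[○]○○○○○○…

8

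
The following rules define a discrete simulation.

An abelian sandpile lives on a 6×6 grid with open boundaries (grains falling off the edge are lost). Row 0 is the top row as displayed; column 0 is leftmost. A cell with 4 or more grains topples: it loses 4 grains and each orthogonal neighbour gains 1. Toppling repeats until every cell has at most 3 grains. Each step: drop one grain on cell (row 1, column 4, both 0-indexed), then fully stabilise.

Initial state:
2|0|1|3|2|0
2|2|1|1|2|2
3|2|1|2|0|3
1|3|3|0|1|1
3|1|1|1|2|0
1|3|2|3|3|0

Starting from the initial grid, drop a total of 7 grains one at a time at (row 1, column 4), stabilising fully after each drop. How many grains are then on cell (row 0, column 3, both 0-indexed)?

1

gen 0: 2|0|1|3|2|0
2|2|1|1|2|2
3|2|1|2|0|3
1|3|3|0|1|1
3|1|1|1|2|0
1|3|2|3|3|0
gen 1: 2|0|1|3|2|0
2|2|1|1|3|2
3|2|1|2|0|3
1|3|3|0|1|1
3|1|1|1|2|0
1|3|2|3|3|0
gen 2: 2|0|1|3|3|0
2|2|1|2|0|3
3|2|1|2|1|3
1|3|3|0|1|1
3|1|1|1|2|0
1|3|2|3|3|0
gen 3: 2|0|1|3|3|0
2|2|1|2|1|3
3|2|1|2|1|3
1|3|3|0|1|1
3|1|1|1|2|0
1|3|2|3|3|0
gen 4: 2|0|1|3|3|0
2|2|1|2|2|3
3|2|1|2|1|3
1|3|3|0|1|1
3|1|1|1|2|0
1|3|2|3|3|0
gen 5: 2|0|1|3|3|0
2|2|1|2|3|3
3|2|1|2|1|3
1|3|3|0|1|1
3|1|1|1|2|0
1|3|2|3|3|0
gen 6: 2|0|2|1|1|2
2|2|2|0|3|1
3|2|1|3|3|0
1|3|3|0|1|2
3|1|1|1|2|0
1|3|2|3|3|0
gen 7: 2|0|2|1|2|2
2|2|2|2|1|2
3|2|2|0|1|1
1|3|3|1|2|2
3|1|1|1|2|0
1|3|2|3|3|0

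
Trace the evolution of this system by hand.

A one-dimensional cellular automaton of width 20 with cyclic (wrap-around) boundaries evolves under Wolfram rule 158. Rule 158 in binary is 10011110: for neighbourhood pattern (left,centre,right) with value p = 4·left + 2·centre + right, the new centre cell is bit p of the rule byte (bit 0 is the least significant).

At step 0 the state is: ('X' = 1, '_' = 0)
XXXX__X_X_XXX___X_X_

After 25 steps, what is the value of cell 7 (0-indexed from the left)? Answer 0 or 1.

1

0) XXXX__X_X_XXX___X_X_
1) XXX_XXX_X_XX_X_XX_X_
2) XX__XX__X_X__X_X__X_
3) X_XXX_XXX_XXXX_XXXX_
4) X_XX__XX__XXX__XXX__
5) X_X_XXX_XXXX_XXXX_XX
6) __X_XX__XXX__XXX__XX
7) XXX_X_XXXX_XXXX_XXX_
8) XX__X_XXX__XXX__XX__
9) X_XXX_XX_XXXX_XXX_XX
10) __XX__X__XXX__XX__XX
11) XXX_XXXXXXX_XXX_XXX_
12) XX__XXXXXX__XX__XX__
13) X_XXXXXXX_XXX_XXX_XX
14) __XXXXXX__XX__XX__XX
15) XXXXXXX_XXX_XXX_XXX_
16) XXXXXX__XX__XX__XX__
17) XXXXX_XXX_XXX_XXX_XX
18) XXXX__XX__XX__XX__XX
19) XXX_XXX_XXX_XXX_XXXX
20) XX__XX__XX__XX__XXXX
21) X_XXX_XXX_XXX_XXXXXX
22) __XX__XX__XX__XXXXXX
23) XXX_XXX_XXX_XXXXXXX_
24) XX__XX__XX__XXXXXX__
25) X_XXX_XXX_XXXXXXX_XX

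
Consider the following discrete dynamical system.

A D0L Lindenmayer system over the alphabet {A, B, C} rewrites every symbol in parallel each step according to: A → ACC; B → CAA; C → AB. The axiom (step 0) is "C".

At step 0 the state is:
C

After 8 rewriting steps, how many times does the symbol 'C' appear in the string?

step 0: C
step 1: AB
step 2: ACCCAA
step 3: ACCABABABACCACC
step 4: ACCABABACCCAAACCCAAACCCAAACCABABACCABAB
step 5: ACCABABACCCAAACCCAAACCABABABACCACCACCABABABACCACCACCABABABACCACCACCABABACCCAAACCCAAACCABABACCCAAACCCAA
step 6: ACCABABACCCAAACCCAAACCABABABACCACCACCABABABACCACCACCABABAC…BABACCACCACCABABACCCAAACCCAAACCABABABACCACCACCABABABACCACC  (len 264)
step 7: ACCABABACCCAAACCCAAACCABABABACCACCACCABABABACCACCACCABABAC…CCCAAACCABABACCABABACCABABACCCAAACCCAAACCCAAACCABABACCABAB  (len 687)
step 8: ACCABABACCCAAACCCAAACCABABABACCACCACCABABABACCACCACCABABAC…CCACCACCABABABACCACCACCABABACCCAAACCCAAACCABABACCCAAACCCAA  (len 1785)

717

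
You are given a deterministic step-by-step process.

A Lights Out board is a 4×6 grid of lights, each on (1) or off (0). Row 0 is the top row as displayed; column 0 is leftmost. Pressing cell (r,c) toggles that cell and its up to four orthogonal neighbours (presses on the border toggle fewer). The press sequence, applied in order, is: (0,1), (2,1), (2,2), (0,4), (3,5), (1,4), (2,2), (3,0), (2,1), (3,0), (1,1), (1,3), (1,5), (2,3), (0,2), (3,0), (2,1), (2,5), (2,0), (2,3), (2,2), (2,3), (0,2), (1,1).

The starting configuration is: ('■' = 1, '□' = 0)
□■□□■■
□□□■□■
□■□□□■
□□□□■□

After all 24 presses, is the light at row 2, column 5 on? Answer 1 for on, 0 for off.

0

gen 0: □■□□■■
□□□■□■
□■□□□■
□□□□■□
gen 1: ■□■□■■
□■□■□■
□■□□□■
□□□□■□
gen 2: ■□■□■■
□□□■□■
■□■□□■
□■□□■□
gen 3: ■□■□■■
□□■■□■
■■□■□■
□■■□■□
gen 4: ■□■■□□
□□■■■■
■■□■□■
□■■□■□
gen 5: ■□■■□□
□□■■■■
■■□■□□
□■■□□■
gen 6: ■□■■■□
□□■□□□
■■□■■□
□■■□□■
gen 7: ■□■■■□
□□□□□□
■□■□■□
□■□□□■
gen 8: ■□■■■□
□□□□□□
□□■□■□
■□□□□■
gen 9: ■□■■■□
□■□□□□
■■□□■□
■■□□□■
gen 10: ■□■■■□
□■□□□□
□■□□■□
□□□□□■
gen 11: ■■■■■□
■□■□□□
□□□□■□
□□□□□■
gen 12: ■■■□■□
■□□■■□
□□□■■□
□□□□□■
gen 13: ■■■□■■
■□□■□■
□□□■■■
□□□□□■
gen 14: ■■■□■■
■□□□□■
□□■□□■
□□□■□■
gen 15: ■□□■■■
■□■□□■
□□■□□■
□□□■□■
gen 16: ■□□■■■
■□■□□■
■□■□□■
■■□■□■
gen 17: ■□□■■■
■■■□□■
□■□□□■
■□□■□■
gen 18: ■□□■■■
■■■□□□
□■□□■□
■□□■□□
gen 19: ■□□■■■
□■■□□□
■□□□■□
□□□■□□
gen 20: ■□□■■■
□■■■□□
■□■■□□
□□□□□□
gen 21: ■□□■■■
□■□■□□
■■□□□□
□□■□□□
gen 22: ■□□■■■
□■□□□□
■■■■■□
□□■■□□
gen 23: ■■■□■■
□■■□□□
■■■■■□
□□■■□□
gen 24: ■□■□■■
■□□□□□
■□■■■□
□□■■□□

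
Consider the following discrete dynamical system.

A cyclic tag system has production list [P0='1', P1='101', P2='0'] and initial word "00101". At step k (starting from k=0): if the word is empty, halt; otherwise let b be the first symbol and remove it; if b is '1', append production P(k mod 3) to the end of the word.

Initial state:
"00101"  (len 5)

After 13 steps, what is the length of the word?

t=0: "00101"  (len 5)
t=1: "0101"  (len 4)
t=2: "101"  (len 3)
t=3: "010"  (len 3)
t=4: "10"  (len 2)
t=5: "0101"  (len 4)
t=6: "101"  (len 3)
t=7: "011"  (len 3)
t=8: "11"  (len 2)
t=9: "10"  (len 2)
t=10: "01"  (len 2)
t=11: "1"  (len 1)
t=12: "0"  (len 1)
t=13: (halted — word empty)

0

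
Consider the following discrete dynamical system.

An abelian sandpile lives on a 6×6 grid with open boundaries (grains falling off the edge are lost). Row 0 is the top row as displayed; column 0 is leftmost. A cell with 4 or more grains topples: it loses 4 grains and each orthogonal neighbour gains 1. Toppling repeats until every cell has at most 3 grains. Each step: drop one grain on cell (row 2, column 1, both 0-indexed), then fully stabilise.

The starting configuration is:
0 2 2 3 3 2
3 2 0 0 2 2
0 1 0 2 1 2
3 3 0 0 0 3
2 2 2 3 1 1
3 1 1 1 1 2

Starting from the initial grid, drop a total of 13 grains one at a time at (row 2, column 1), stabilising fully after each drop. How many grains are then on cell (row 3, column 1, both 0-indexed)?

1

k=0  0 2 2 3 3 2
3 2 0 0 2 2
0 1 0 2 1 2
3 3 0 0 0 3
2 2 2 3 1 1
3 1 1 1 1 2
k=1  0 2 2 3 3 2
3 2 0 0 2 2
0 2 0 2 1 2
3 3 0 0 0 3
2 2 2 3 1 1
3 1 1 1 1 2
k=2  0 2 2 3 3 2
3 2 0 0 2 2
0 3 0 2 1 2
3 3 0 0 0 3
2 2 2 3 1 1
3 1 1 1 1 2
k=3  0 2 2 3 3 2
3 3 0 0 2 2
2 1 1 2 1 2
0 1 1 0 0 3
3 3 2 3 1 1
3 1 1 1 1 2
k=4  0 2 2 3 3 2
3 3 0 0 2 2
2 2 1 2 1 2
0 1 1 0 0 3
3 3 2 3 1 1
3 1 1 1 1 2
k=5  0 2 2 3 3 2
3 3 0 0 2 2
2 3 1 2 1 2
0 1 1 0 0 3
3 3 2 3 1 1
3 1 1 1 1 2
k=6  1 3 2 3 3 2
1 1 1 0 2 2
0 2 2 2 1 2
1 2 1 0 0 3
3 3 2 3 1 1
3 1 1 1 1 2
k=7  1 3 2 3 3 2
1 1 1 0 2 2
0 3 2 2 1 2
1 2 1 0 0 3
3 3 2 3 1 1
3 1 1 1 1 2
k=8  1 3 2 3 3 2
1 2 1 0 2 2
1 0 3 2 1 2
1 3 1 0 0 3
3 3 2 3 1 1
3 1 1 1 1 2
k=9  1 3 2 3 3 2
1 2 1 0 2 2
1 1 3 2 1 2
1 3 1 0 0 3
3 3 2 3 1 1
3 1 1 1 1 2
k=10  1 3 2 3 3 2
1 2 1 0 2 2
1 2 3 2 1 2
1 3 1 0 0 3
3 3 2 3 1 1
3 1 1 1 1 2
k=11  1 3 2 3 3 2
1 2 1 0 2 2
1 3 3 2 1 2
1 3 1 0 0 3
3 3 2 3 1 1
3 1 1 1 1 2
k=12  1 3 2 3 3 2
1 3 2 0 2 2
2 2 0 3 1 2
3 1 3 0 0 3
1 1 3 3 1 1
0 3 1 1 1 2
k=13  1 3 2 3 3 2
1 3 2 0 2 2
2 3 0 3 1 2
3 1 3 0 0 3
1 1 3 3 1 1
0 3 1 1 1 2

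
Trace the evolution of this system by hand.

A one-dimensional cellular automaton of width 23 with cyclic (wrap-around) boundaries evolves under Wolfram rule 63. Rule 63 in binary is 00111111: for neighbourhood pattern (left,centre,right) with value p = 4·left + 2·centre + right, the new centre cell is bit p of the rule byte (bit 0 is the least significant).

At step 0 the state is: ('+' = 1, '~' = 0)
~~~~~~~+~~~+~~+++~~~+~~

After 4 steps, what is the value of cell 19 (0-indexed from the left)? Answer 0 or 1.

0

gen 0: ~~~~~~~+~~~+~~+++~~~+~~
gen 1: +++++++++++++++~~++++++
gen 2: ~~~~~~~~~~~~~~~+++~~~~~
gen 3: ++++++++++++++++~~+++++
gen 4: ~~~~~~~~~~~~~~~~+++~~~~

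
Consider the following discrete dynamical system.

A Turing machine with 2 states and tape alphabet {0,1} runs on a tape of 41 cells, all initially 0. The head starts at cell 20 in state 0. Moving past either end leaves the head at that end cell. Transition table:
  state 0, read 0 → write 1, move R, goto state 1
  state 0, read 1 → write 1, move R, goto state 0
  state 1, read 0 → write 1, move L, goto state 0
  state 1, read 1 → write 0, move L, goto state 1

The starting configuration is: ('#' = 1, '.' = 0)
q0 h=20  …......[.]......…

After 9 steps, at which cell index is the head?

25

[0] q0 h=20  …......[.]......…
[1] q1 h=21  ….....#[.]......…
[2] q0 h=20  …......[#]#.....…
[3] q0 h=21  ….....#[#]......…
[4] q0 h=22  …....##[.]......…
[5] q1 h=23  …...###[.]......…
[6] q0 h=22  …....##[#]#.....…
[7] q0 h=23  …...###[#]......…
[8] q0 h=24  …..####[.]......…
[9] q1 h=25  ….#####[.]......…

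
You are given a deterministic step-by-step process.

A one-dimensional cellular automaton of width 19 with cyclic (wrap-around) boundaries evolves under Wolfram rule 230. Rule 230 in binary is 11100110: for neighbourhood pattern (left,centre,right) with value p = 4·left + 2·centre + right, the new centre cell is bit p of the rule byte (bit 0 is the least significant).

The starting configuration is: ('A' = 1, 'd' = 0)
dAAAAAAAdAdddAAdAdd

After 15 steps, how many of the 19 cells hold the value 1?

15

gen 0: dAAAAAAAdAdddAAdAdd
gen 1: AdAAAAAAAAddAdAAAdd
gen 2: AAdAAAAAAAdAAAdAAdA
gen 3: AAAdAAAAAAAdAAAdAAd
gen 4: dAAAdAAAAAAAdAAAdAA
gen 5: AdAAAdAAAAAAAdAAAdA
gen 6: AAdAAAdAAAAAAAdAAAd
gen 7: dAAdAAAdAAAAAAAdAAA
gen 8: AdAAdAAAdAAAAAAAdAA
gen 9: AAdAAdAAAdAAAAAAAdA
gen 10: AAAdAAdAAAdAAAAAAAd
gen 11: dAAAdAAdAAAdAAAAAAA
gen 12: AdAAAdAAdAAAdAAAAAA
gen 13: AAdAAAdAAdAAAdAAAAA
gen 14: AAAdAAAdAAdAAAdAAAA
gen 15: AAAAdAAAdAAdAAAdAAA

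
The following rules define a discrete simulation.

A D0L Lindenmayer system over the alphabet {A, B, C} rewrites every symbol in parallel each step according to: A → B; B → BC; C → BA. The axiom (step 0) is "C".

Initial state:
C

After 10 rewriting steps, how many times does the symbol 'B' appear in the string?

step 0: C
step 1: BA
step 2: BCB
step 3: BCBABC
step 4: BCBABCBBCBA
step 5: BCBABCBBCBABCBCBABCB
step 6: BCBABCBBCBABCBCBABCBBCBABCBABCBBCBABC
step 7: BCBABCBBCBABCBCBABCBBCBABCBABCBBCBABCBCBABCBBCBABCBBCBABCBCBABCBBCBA
step 8: BCBABCBBCBABCBCBABCBBCBABCBABCBBCBABCBCBABCBBCBABCBBCBABCB…ABCBABCBBCBABCBCBABCBBCBABCBCBABCBBCBABCBABCBBCBABCBCBABCB  (len 125)
step 9: BCBABCBBCBABCBCBABCBBCBABCBABCBBCBABCBCBABCBBCBABCBBCBABCB…ABCBABCBBCBABCBCBABCBBCBABCBBCBABCBCBABCBBCBABCBABCBBCBABC  (len 230)
step 10: BCBABCBBCBABCBCBABCBBCBABCBABCBBCBABCBCBABCBBCBABCBBCBABCB…ABCBCBABCBBCBABCBABCBBCBABCBCBABCBBCBABCBBCBABCBCBABCBBCBA  (len 423)

230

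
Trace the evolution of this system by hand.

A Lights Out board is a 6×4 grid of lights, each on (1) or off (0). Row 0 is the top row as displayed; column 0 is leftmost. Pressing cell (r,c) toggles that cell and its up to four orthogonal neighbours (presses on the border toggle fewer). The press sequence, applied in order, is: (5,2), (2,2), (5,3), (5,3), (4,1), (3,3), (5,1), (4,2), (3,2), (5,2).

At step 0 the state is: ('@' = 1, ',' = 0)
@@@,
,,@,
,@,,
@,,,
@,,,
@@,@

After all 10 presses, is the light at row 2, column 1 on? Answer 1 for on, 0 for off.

0

step 0: @@@,
,,@,
,@,,
@,,,
@,,,
@@,@
step 1: @@@,
,,@,
,@,,
@,,,
@,@,
@,@,
step 2: @@@,
,,,,
,,@@
@,@,
@,@,
@,@,
step 3: @@@,
,,,,
,,@@
@,@,
@,@@
@,,@
step 4: @@@,
,,,,
,,@@
@,@,
@,@,
@,@,
step 5: @@@,
,,,,
,,@@
@@@,
,@,,
@@@,
step 6: @@@,
,,,,
,,@,
@@,@
,@,@
@@@,
step 7: @@@,
,,,,
,,@,
@@,@
,,,@
,,,,
step 8: @@@,
,,,,
,,@,
@@@@
,@@,
,,@,
step 9: @@@,
,,,,
,,,,
@,,,
,@,,
,,@,
step 10: @@@,
,,,,
,,,,
@,,,
,@@,
,@,@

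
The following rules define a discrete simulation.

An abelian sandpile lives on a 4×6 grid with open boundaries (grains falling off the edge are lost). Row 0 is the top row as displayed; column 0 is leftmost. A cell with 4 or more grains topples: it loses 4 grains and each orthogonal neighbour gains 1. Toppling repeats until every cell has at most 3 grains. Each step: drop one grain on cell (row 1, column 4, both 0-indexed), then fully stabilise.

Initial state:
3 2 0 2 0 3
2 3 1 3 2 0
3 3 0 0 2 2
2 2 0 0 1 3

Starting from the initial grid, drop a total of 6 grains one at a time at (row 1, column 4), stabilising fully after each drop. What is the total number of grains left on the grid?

t=0: 3 2 0 2 0 3
2 3 1 3 2 0
3 3 0 0 2 2
2 2 0 0 1 3
t=1: 3 2 0 2 0 3
2 3 1 3 3 0
3 3 0 0 2 2
2 2 0 0 1 3
t=2: 3 2 0 3 1 3
2 3 2 0 1 1
3 3 0 1 3 2
2 2 0 0 1 3
t=3: 3 2 0 3 1 3
2 3 2 0 2 1
3 3 0 1 3 2
2 2 0 0 1 3
t=4: 3 2 0 3 1 3
2 3 2 0 3 1
3 3 0 1 3 2
2 2 0 0 1 3
t=5: 3 2 0 3 2 3
2 3 2 1 1 2
3 3 0 2 0 3
2 2 0 0 2 3
t=6: 3 2 0 3 2 3
2 3 2 1 2 2
3 3 0 2 0 3
2 2 0 0 2 3

45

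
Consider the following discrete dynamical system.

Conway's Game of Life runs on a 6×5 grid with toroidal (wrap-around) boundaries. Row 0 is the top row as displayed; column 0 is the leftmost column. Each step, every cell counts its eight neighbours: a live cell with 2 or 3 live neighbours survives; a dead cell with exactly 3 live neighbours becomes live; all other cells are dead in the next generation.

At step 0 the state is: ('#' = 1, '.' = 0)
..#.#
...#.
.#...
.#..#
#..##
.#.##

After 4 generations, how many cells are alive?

t=0: ..#.#
...#.
.#...
.#..#
#..##
.#.##
t=1: #.#.#
..##.
#.#..
.####
.#...
.#...
t=2: #.#.#
#.#..
#....
...##
.#.#.
.##..
t=3: #.#.#
#..#.
##.#.
#.###
##.##
....#
t=4: ##...
...#.
.....
.....
.#...
..#..

5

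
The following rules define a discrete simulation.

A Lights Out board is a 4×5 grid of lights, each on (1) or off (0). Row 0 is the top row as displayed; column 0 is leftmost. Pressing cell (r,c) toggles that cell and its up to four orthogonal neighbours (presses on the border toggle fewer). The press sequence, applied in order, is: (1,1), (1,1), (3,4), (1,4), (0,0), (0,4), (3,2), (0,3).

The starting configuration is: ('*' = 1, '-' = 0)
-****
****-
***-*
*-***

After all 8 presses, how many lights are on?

11

gen 0: -****
****-
***-*
*-***
gen 1: --***
---*-
*-*-*
*-***
gen 2: -****
****-
***-*
*-***
gen 3: -****
****-
***--
*-*--
gen 4: -***-
***-*
***-*
*-*--
gen 5: *-**-
-**-*
***-*
*-*--
gen 6: *-*-*
-**--
***-*
*-*--
gen 7: *-*-*
-**--
**--*
**-*-
gen 8: *--*-
-***-
**--*
**-*-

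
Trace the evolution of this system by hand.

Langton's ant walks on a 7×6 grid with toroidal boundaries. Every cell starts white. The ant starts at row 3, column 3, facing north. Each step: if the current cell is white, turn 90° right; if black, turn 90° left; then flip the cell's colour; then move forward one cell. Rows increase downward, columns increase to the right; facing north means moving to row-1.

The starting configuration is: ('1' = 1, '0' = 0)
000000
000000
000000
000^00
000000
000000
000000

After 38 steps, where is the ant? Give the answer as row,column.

6,2

step 0: 000000
000000
000000
000^00
000000
000000
000000
step 1: 000000
000000
000000
0001>0
000000
000000
000000
step 2: 000000
000000
000000
000110
0000v0
000000
000000
step 3: 000000
000000
000000
000110
000<10
000000
000000
step 4: 000000
000000
000000
000^10
000110
000000
000000
step 5: 000000
000000
000000
00<010
000110
000000
000000
step 6: 000000
000000
00^000
001010
000110
000000
000000
step 7: 000000
000000
001>00
001010
000110
000000
000000
step 8: 000000
000000
001100
001v10
000110
000000
000000
step 9: 000000
000000
001100
00<110
000110
000000
000000
step 10: 000000
000000
001100
000110
00v110
000000
000000
step 11: 000000
000000
001100
000110
0<1110
000000
000000
step 12: 000000
000000
001100
0^0110
011110
000000
000000
step 13: 000000
000000
001100
01>110
011110
000000
000000
step 14: 000000
000000
001100
011110
01v110
000000
000000
step 15: 000000
000000
001100
011110
010>10
000000
000000
step 16: 000000
000000
001100
011^10
010010
000000
000000
step 17: 000000
000000
001100
01<010
010010
000000
000000
step 18: 000000
000000
001100
010010
01v010
000000
000000
step 19: 000000
000000
001100
010010
0<1010
000000
000000
step 20: 000000
000000
001100
010010
001010
0v0000
000000
step 21: 000000
000000
001100
010010
001010
<10000
000000
step 22: 000000
000000
001100
010010
^01010
110000
000000
step 23: 000000
000000
001100
010010
1>1010
110000
000000
step 24: 000000
000000
001100
010010
111010
1v0000
000000
step 25: 000000
000000
001100
010010
111010
10>000
000000
step 26: 000000
000000
001100
010010
111010
101000
00v000
step 27: 000000
000000
001100
010010
111010
101000
0<1000
step 28: 000000
000000
001100
010010
111010
1^1000
011000
step 29: 000000
000000
001100
010010
111010
11>000
011000
step 30: 000000
000000
001100
010010
11^010
110000
011000
step 31: 000000
000000
001100
010010
1<0010
110000
011000
step 32: 000000
000000
001100
010010
100010
1v0000
011000
step 33: 000000
000000
001100
010010
100010
10>000
011000
step 34: 000000
000000
001100
010010
100010
101000
01v000
step 35: 000000
000000
001100
010010
100010
101000
010>00
step 36: 000v00
000000
001100
010010
100010
101000
010100
step 37: 00<100
000000
001100
010010
100010
101000
010100
step 38: 001100
000000
001100
010010
100010
101000
01^100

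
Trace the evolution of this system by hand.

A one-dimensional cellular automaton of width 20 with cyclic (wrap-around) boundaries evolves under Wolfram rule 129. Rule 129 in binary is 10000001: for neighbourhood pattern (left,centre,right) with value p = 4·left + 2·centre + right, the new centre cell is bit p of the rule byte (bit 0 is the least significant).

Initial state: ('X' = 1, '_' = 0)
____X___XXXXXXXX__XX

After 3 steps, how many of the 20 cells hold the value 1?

gen 0: ____X___XXXXXXXX__XX
gen 1: _XX___X__XXXXXX_____
gen 2: ____X_____XXXX__XXXX
gen 3: _XX___XXX__XX____XX_

9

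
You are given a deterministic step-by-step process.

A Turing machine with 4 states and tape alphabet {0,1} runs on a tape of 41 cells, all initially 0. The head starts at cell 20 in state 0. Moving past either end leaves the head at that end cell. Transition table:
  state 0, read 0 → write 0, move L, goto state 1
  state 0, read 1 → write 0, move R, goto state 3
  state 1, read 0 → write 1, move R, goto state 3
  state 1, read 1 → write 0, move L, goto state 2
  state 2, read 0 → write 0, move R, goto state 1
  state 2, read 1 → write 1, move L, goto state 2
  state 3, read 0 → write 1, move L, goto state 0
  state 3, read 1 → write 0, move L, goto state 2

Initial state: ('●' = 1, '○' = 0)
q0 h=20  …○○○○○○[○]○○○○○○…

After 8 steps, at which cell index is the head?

[0] q0 h=20  …○○○○○○[○]○○○○○○…
[1] q1 h=19  …○○○○○○[○]○○○○○○…
[2] q3 h=20  …○○○○○●[○]○○○○○○…
[3] q0 h=19  …○○○○○○[●]●○○○○○…
[4] q3 h=20  …○○○○○○[●]○○○○○○…
[5] q2 h=19  …○○○○○○[○]○○○○○○…
[6] q1 h=20  …○○○○○○[○]○○○○○○…
[7] q3 h=21  …○○○○○●[○]○○○○○○…
[8] q0 h=20  …○○○○○○[●]●○○○○○…

20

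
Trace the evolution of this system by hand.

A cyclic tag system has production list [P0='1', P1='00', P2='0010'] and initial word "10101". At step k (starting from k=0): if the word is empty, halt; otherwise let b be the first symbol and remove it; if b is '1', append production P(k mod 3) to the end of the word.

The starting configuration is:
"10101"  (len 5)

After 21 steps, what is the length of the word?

0) "10101"  (len 5)
1) "01011"  (len 5)
2) "1011"  (len 4)
3) "0110010"  (len 7)
4) "110010"  (len 6)
5) "1001000"  (len 7)
6) "0010000010"  (len 10)
7) "010000010"  (len 9)
8) "10000010"  (len 8)
9) "00000100010"  (len 11)
10) "0000100010"  (len 10)
11) "000100010"  (len 9)
12) "00100010"  (len 8)
13) "0100010"  (len 7)
14) "100010"  (len 6)
15) "000100010"  (len 9)
16) "00100010"  (len 8)
17) "0100010"  (len 7)
18) "100010"  (len 6)
19) "000101"  (len 6)
20) "00101"  (len 5)
21) "0101"  (len 4)

4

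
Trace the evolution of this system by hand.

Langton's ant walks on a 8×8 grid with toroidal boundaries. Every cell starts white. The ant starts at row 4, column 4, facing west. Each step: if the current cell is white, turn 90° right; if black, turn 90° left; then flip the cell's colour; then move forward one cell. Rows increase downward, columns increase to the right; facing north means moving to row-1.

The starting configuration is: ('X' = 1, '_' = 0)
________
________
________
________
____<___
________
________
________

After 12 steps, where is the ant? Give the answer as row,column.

t=0: ________
________
________
________
____<___
________
________
________
t=1: ________
________
________
____^___
____X___
________
________
________
t=2: ________
________
________
____X>__
____X___
________
________
________
t=3: ________
________
________
____XX__
____Xv__
________
________
________
t=4: ________
________
________
____XX__
____<X__
________
________
________
t=5: ________
________
________
____XX__
_____X__
____v___
________
________
t=6: ________
________
________
____XX__
_____X__
___<X___
________
________
t=7: ________
________
________
____XX__
___^_X__
___XX___
________
________
t=8: ________
________
________
____XX__
___X>X__
___XX___
________
________
t=9: ________
________
________
____XX__
___XXX__
___Xv___
________
________
t=10: ________
________
________
____XX__
___XXX__
___X_>__
________
________
t=11: ________
________
________
____XX__
___XXX__
___X_X__
_____v__
________
t=12: ________
________
________
____XX__
___XXX__
___X_X__
____<X__
________

6,4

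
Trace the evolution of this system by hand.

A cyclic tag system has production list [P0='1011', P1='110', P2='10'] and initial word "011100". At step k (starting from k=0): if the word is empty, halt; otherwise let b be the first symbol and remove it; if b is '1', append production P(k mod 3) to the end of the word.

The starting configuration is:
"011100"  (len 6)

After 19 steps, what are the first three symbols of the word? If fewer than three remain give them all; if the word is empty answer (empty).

110

gen 0: "011100"  (len 6)
gen 1: "11100"  (len 5)
gen 2: "1100110"  (len 7)
gen 3: "10011010"  (len 8)
gen 4: "00110101011"  (len 11)
gen 5: "0110101011"  (len 10)
gen 6: "110101011"  (len 9)
gen 7: "101010111011"  (len 12)
gen 8: "01010111011110"  (len 14)
gen 9: "1010111011110"  (len 13)
gen 10: "0101110111101011"  (len 16)
gen 11: "101110111101011"  (len 15)
gen 12: "0111011110101110"  (len 16)
gen 13: "111011110101110"  (len 15)
gen 14: "11011110101110110"  (len 17)
gen 15: "101111010111011010"  (len 18)
gen 16: "011110101110110101011"  (len 21)
gen 17: "11110101110110101011"  (len 20)
gen 18: "111010111011010101110"  (len 21)
gen 19: "110101110110101011101011"  (len 24)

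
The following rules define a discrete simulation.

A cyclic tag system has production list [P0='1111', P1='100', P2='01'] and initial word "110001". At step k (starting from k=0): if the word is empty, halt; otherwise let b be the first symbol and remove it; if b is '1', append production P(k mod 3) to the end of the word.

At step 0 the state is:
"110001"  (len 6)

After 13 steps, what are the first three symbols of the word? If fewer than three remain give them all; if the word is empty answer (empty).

011

k=0  "110001"  (len 6)
k=1  "100011111"  (len 9)
k=2  "00011111100"  (len 11)
k=3  "0011111100"  (len 10)
k=4  "011111100"  (len 9)
k=5  "11111100"  (len 8)
k=6  "111110001"  (len 9)
k=7  "111100011111"  (len 12)
k=8  "11100011111100"  (len 14)
k=9  "110001111110001"  (len 15)
k=10  "100011111100011111"  (len 18)
k=11  "00011111100011111100"  (len 20)
k=12  "0011111100011111100"  (len 19)
k=13  "011111100011111100"  (len 18)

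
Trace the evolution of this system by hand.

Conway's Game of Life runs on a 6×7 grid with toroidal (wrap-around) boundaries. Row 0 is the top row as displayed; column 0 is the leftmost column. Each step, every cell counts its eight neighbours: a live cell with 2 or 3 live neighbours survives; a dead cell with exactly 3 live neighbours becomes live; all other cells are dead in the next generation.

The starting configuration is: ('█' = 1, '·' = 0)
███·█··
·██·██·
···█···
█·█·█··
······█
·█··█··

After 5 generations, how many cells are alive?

k=0  ███·█··
·██·██·
···█···
█·█·█··
······█
·█··█··
k=1  █···█··
█···██·
·····█·
···█···
██·█·█·
·███·█·
k=2  █·█····
····██·
·····██
··█···█
██·█··█
···█·█·
k=3  ···█·██
····██·
····█·█
·██····
██·████
···██··
k=4  ···█··█
···█···
···██··
·██····
██···██
·······
k=5  ·······
··██···
···██··
·██████
███···█
·····█·

15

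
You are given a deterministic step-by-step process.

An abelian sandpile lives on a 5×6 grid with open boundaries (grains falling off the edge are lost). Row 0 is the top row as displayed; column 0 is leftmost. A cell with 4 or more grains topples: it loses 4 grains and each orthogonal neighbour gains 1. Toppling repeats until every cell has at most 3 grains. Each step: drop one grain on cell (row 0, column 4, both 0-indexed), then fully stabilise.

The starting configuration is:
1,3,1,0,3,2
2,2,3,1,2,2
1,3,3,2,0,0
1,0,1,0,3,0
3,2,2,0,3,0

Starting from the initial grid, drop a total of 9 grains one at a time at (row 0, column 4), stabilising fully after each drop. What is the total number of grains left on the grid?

gen 0: 1,3,1,0,3,2
2,2,3,1,2,2
1,3,3,2,0,0
1,0,1,0,3,0
3,2,2,0,3,0
gen 1: 1,3,1,1,0,3
2,2,3,1,3,2
1,3,3,2,0,0
1,0,1,0,3,0
3,2,2,0,3,0
gen 2: 1,3,1,1,1,3
2,2,3,1,3,2
1,3,3,2,0,0
1,0,1,0,3,0
3,2,2,0,3,0
gen 3: 1,3,1,1,2,3
2,2,3,1,3,2
1,3,3,2,0,0
1,0,1,0,3,0
3,2,2,0,3,0
gen 4: 1,3,1,1,3,3
2,2,3,1,3,2
1,3,3,2,0,0
1,0,1,0,3,0
3,2,2,0,3,0
gen 5: 1,3,1,2,2,1
2,2,3,2,1,0
1,3,3,2,1,1
1,0,1,0,3,0
3,2,2,0,3,0
gen 6: 1,3,1,2,3,1
2,2,3,2,1,0
1,3,3,2,1,1
1,0,1,0,3,0
3,2,2,0,3,0
gen 7: 1,3,1,3,0,2
2,2,3,2,2,0
1,3,3,2,1,1
1,0,1,0,3,0
3,2,2,0,3,0
gen 8: 1,3,1,3,1,2
2,2,3,2,2,0
1,3,3,2,1,1
1,0,1,0,3,0
3,2,2,0,3,0
gen 9: 1,3,1,3,2,2
2,2,3,2,2,0
1,3,3,2,1,1
1,0,1,0,3,0
3,2,2,0,3,0

49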